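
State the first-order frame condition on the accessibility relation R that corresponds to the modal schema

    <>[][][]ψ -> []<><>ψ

forall x forall y forall z ((xRy & xRz) -> exists w (y R^3 w & z R^2 w))

This is a Sahlqvist (Geach-type) schema ◇^1□^3ψ → □^1◇^2ψ.
First-order correspondent: forall x forall y forall z ((xRy & xRz) -> exists w (y R^3 w & z R^2 w)).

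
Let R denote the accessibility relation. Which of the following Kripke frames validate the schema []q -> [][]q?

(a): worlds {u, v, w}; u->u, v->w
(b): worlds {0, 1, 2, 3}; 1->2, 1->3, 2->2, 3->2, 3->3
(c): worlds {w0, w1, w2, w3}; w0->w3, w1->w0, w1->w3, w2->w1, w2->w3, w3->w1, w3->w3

Frame correspondent (Sahlqvist): forall x forall y forall z (Rxy & Ryz -> Rxz) — i.e. transitivity.
(a): condition met.
(b): condition met.
(c): fails — Rw3w1 and Rw1w0 but not Rw3w0.
Valid on: (a), (b).

(a), (b)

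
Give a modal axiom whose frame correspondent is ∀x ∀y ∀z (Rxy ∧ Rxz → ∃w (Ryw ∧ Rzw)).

◇□q → □◇q

The condition is convergence. The .2 schema ◇□q → □◇q defines it.
Suppose ◇□q→□◇q is valid. Take Rxy, Rxz and set V(q)={w : Ryw}. Then □q at y so ◇□q at x, so □◇q at x, so ◇q at z, giving w with Rzw and Ryw.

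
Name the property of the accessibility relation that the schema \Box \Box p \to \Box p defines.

density: \forall x \forall y (Rxy \to \exists z (Rxz \wedge Rzy))

Suppose □□p→□p is valid. Take Rxy and set V(p)={w : xR²w}. Then □□p at x, so □p at x, so p at y, i.e. ∃z(Rxz∧Rzy).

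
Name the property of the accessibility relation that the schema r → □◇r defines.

Suppose r→□◇r is valid. Take Rxy and set V(r)={x}. Then r at x, so □◇r at x, so ◇r at y, so some z with Ryz has r; z=x, i.e. Ryx.

symmetry: ∀x ∀y (Rxy → Ryx)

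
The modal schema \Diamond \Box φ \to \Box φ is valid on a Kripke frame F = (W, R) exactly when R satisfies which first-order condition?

The Euclidean property

This schema is equivalent to the 5 axiom ◇φ → □◇φ.
It corresponds to the Euclidean property: \forall x \forall y \forall z (Rxy \wedge Rxz \to Ryz).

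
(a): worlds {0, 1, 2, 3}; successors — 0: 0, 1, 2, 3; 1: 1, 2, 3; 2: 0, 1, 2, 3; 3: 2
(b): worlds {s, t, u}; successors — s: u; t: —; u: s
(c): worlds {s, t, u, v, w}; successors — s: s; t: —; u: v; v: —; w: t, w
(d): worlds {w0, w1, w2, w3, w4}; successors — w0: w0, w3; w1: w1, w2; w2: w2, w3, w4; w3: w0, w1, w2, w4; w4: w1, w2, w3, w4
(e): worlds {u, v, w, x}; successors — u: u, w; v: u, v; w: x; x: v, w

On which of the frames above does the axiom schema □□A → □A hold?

The schema corresponds to density: ∀x ∀y (Rxy → ∃z (Rxz ∧ Rzy)).
(a): holds.
(b): fails — Rsu but no z with Rsz and Rzu.
(c): fails — Ruv but no z with Ruz and Rzv.
(d): holds.
(e): fails — Rxw but no z with Rxz and Rzw.
Valid on: (a), (d).

(a), (d)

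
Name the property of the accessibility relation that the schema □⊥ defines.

emptiness of R

□⊥ is valid iff no world has any successor (otherwise □⊥ fails at any world with one).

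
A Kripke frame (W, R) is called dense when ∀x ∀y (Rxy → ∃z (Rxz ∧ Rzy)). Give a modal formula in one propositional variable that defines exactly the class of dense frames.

□□s → □s

The condition is density. The C4 schema □□s → □s defines it.
Suppose □□s→□s is valid. Take Rxy and set V(s)={w : xR²w}. Then □□s at x, so □s at x, so s at y, i.e. ∃z(Rxz∧Rzy).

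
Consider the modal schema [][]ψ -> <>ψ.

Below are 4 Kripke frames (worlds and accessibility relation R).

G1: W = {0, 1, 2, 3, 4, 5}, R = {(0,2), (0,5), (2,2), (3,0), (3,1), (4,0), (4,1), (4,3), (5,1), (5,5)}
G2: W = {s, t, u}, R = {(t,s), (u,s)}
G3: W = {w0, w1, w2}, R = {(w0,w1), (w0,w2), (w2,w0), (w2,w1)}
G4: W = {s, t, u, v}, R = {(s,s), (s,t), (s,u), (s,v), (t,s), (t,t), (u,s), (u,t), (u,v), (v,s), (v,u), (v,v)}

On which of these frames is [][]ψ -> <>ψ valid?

This is the axiom for a generalized confluence (Geach) condition; its first-order frame correspondent is forall x exists w (x R^2 w & xRw).
G1: fails — at 1 but no w with 1R²w and 1Rw.
G2: fails — at s but no w with sR²w and sRw.
G3: fails — at w1 but no w with w1R²w and w1Rw.
G4: condition met.
Valid on: G4.

G4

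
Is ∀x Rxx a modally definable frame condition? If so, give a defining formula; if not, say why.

Definable; □r → r defines it

Yes: it is reflexivity, defined by the T schema □r → r.
Suppose □r→r is valid. At any x set V(r)={w : Rxw}. Then □r holds at x, so r holds at x, i.e. Rxx.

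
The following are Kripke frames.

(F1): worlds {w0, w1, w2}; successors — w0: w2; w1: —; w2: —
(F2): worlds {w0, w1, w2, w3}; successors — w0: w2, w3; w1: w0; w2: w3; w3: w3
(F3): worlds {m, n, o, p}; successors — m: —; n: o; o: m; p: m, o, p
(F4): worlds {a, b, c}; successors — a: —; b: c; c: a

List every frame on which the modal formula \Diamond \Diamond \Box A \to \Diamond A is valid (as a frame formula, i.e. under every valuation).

The schema corresponds to a generalized confluence (Geach) condition: \forall x \forall y (x R^2 y \to \exists w (yRw \wedge xRw)).
(F1): condition met.
(F2): fails — w1R²w2 but no w with w2Rw and w1Rw.
(F3): fails — nR²m but no w with mRw and nRw.
(F4): fails — bR²a but no w with aRw and bRw.

(F1)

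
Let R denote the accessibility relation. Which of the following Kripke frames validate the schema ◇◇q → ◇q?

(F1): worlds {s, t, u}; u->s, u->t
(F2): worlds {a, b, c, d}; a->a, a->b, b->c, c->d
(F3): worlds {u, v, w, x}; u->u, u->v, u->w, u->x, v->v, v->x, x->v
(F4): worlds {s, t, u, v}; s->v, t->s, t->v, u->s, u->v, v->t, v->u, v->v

The schema corresponds to transitivity: ∀x ∀y ∀z (Rxy ∧ Ryz → Rxz).
(F1): condition met.
(F2): fails — Rab and Rbc but not Rac.
(F3): fails — Rxv and Rvx but not Rxx.
(F4): fails — Ruv and Rvt but not Rut.

(F1)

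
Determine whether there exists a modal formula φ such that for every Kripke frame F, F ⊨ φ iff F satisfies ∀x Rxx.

This is a Sahlqvist condition; the T axiom □p → p defines it.
Suppose □p→p is valid. At any x set V(p)={w : Rxw}. Then □p holds at x, so p holds at x, i.e. Rxx.

Yes, by □p → p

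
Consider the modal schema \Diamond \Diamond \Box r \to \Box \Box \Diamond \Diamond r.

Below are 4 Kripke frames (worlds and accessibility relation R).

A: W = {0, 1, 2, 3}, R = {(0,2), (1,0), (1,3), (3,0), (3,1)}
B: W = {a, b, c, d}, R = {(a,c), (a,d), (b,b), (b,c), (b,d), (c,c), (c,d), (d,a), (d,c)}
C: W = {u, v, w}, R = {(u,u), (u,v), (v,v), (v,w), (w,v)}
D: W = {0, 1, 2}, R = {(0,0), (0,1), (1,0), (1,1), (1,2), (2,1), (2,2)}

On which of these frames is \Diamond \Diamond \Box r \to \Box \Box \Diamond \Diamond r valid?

This is the axiom for a generalized confluence (Geach) condition; its first-order frame correspondent is \forall x \forall y \forall z ((x R^2 y \wedge x R^2 z) \to \exists w (yRw \wedge z R^2 w)).
A: fails — 1R²0, 1R²0 but no w with 0Rw and 0R²w.
B: holds.
C: holds.
D: holds.

B, C, D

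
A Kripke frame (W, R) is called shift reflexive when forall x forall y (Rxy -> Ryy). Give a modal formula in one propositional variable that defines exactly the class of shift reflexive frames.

□(□q → q)

This is shift-reflexivity; the standard corresponding axiom is T□: □(□q → q).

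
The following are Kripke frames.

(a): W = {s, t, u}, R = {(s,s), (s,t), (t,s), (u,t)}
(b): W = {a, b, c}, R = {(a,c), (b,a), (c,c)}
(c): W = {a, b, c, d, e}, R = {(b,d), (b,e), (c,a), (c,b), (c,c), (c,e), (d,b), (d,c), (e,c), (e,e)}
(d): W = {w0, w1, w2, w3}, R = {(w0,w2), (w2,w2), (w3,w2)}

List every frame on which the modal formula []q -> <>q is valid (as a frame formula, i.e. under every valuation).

(a), (b)

The schema corresponds to seriality: forall x exists y Rxy.
(a): holds.
(b): holds.
(c): fails — world a has no successor.
(d): fails — world w1 has no successor.
Valid on: (a), (b).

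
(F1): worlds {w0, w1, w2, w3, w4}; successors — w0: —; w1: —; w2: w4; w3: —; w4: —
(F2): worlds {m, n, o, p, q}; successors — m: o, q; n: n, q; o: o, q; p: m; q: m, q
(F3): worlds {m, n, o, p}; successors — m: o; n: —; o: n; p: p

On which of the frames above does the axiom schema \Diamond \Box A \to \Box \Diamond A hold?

(F2)

The schema corresponds to convergence: \forall x \forall y \forall z (Rxy \wedge Rxz \to \exists w (Ryw \wedge Rzw)).
(F1): fails — Rw2w4 and Rw2w4 but w4 and w4 have no common successor.
(F2): ✓.
(F3): fails — Ron and Ron but n and n have no common successor.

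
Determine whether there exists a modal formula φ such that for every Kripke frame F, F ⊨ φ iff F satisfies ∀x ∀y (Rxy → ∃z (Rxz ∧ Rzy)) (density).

This is a Sahlqvist condition; the C4 axiom □□r → □r defines it.

Yes, by □□r → □r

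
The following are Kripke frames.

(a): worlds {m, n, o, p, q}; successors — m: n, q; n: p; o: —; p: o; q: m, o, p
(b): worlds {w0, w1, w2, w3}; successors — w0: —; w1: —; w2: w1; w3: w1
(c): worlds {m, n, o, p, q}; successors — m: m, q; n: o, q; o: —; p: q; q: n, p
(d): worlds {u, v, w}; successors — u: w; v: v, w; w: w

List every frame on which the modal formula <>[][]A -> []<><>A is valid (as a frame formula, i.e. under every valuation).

(d)

This is the axiom for a generalized confluence (Geach) condition; its first-order frame correspondent is forall x forall y forall z ((xRy & xRz) -> exists w (y R^2 w & z R^2 w)).
(a): fails — nRp, nRp but no w with pR²w and pR²w.
(b): fails — w2Rw1, w2Rw1 but no w with w1R²w and w1R²w.
(c): fails — nRo, nRo but no w with oR²w and oR²w.
(d): holds.
Valid on: (d).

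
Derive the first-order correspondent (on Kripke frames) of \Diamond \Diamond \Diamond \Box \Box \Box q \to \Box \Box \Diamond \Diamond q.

\forall x \forall y \forall z ((x R^3 y \wedge x R^2 z) \to \exists w (y R^3 w \wedge z R^2 w))

This is a Sahlqvist (Geach-type) schema ◇^3□^3q → □^2◇^2q.
Minimal-valuation argument: fix x; take any y with xR^3y and any z with xR^2z. Set V(q) to the set of worlds R-reachable from y in exactly 3 steps. Then □^3q holds at y, so the antecedent holds at x; validity forces ◇^2q at z, giving a w with zR^2w and yR^3w.
First-order correspondent: \forall x \forall y \forall z ((x R^3 y \wedge x R^2 z) \to \exists w (y R^3 w \wedge z R^2 w)).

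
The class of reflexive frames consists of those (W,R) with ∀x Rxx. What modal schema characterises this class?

□p → p

This is reflexivity; the standard corresponding axiom is T: □p → p.
Suppose □p→p is valid. At any x set V(p)={w : Rxw}. Then □p holds at x, so p holds at x, i.e. Rxx.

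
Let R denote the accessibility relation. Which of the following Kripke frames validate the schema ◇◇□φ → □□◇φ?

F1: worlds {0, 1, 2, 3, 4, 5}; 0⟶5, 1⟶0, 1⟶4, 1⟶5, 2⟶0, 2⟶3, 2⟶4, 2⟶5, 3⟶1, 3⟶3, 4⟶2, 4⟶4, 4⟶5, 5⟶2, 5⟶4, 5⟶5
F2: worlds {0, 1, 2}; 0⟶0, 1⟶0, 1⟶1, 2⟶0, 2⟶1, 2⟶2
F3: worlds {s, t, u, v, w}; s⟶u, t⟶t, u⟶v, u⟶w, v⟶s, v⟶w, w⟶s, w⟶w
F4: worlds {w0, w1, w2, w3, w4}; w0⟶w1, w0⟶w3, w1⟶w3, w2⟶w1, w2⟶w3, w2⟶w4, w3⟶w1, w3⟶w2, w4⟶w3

Frame correspondent (Sahlqvist): ∀x ∀y ∀z ((xR²y ∧ xR²z) → ∃w (yRw ∧ zRw)) — i.e. a generalized confluence (Geach) condition.
F1: fails — 2R²1, 2R²3 but no w with 1Rw and 3Rw.
F2: satisfies the condition.
F3: fails — uR²s, uR²w but no w* with sRw* and wRw*.
F4: fails — w0R²w1, w0R²w3 but no w with w1Rw and w3Rw.
Valid on: F2.

F2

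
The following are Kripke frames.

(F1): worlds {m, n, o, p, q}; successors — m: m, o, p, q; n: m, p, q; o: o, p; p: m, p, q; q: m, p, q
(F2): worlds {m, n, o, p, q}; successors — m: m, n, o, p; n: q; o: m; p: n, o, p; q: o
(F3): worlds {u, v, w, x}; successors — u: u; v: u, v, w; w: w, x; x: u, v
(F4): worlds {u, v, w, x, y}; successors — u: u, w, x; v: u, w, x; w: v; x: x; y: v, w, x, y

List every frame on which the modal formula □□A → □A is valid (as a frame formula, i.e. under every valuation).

(F1), (F3)

The schema corresponds to density: ∀x ∀y (Rxy → ∃z (Rxz ∧ Rzy)).
(F1): condition met.
(F2): fails — Rnq but no z with Rnz and Rzq.
(F3): condition met.
(F4): fails — Rwv but no z with Rwz and Rzv.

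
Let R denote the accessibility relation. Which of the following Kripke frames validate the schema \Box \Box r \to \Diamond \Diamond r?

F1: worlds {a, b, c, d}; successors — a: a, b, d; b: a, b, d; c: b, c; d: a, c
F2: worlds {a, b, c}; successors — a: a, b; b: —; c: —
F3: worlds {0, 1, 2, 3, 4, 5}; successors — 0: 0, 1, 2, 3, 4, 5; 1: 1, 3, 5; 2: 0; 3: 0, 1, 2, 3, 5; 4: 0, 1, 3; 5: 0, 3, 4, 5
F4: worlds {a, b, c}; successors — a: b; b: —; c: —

This is the axiom for a generalized confluence (Geach) condition; its first-order frame correspondent is \forall x \exists w (x R^2 w \wedge x R^2 w).
F1: ✓.
F2: fails — at b but no w with bR²w and bR²w.
F3: ✓.
F4: fails — at a but no w with aR²w and aR²w.

F1, F3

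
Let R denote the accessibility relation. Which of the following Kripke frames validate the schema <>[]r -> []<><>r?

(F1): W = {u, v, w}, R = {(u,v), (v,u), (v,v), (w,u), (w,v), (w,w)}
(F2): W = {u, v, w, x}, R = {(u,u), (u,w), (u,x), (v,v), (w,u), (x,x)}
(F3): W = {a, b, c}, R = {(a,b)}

This is the axiom for a generalized confluence (Geach) condition; its first-order frame correspondent is forall x forall y forall z ((xRy & xRz) -> exists w (yRw & z R^2 w)).
(F1): condition met.
(F2): fails — uRw, uRx but no t with wRt and xR²t.
(F3): fails — aRb, aRb but no w with bRw and bR²w.

(F1)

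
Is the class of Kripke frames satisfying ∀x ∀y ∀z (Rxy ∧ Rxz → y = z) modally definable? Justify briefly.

Yes, by ◇r → □r

This is a Sahlqvist condition; the CD axiom ◇r → □r defines it.
Suppose ◇r→□r is valid. Take Rxy, Rxz and set V(r)={y}. Then ◇r at x, so □r at x, so r at z, i.e. z=y.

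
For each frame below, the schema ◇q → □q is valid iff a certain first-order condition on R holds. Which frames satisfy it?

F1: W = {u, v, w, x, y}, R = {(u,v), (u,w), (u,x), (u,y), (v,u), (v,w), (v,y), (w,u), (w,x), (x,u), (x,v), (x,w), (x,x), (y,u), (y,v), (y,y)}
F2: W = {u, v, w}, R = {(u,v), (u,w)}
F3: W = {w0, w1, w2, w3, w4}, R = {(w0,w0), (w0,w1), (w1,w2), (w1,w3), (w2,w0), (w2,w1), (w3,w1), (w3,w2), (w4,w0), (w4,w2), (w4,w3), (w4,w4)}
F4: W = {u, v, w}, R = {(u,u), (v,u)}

F4

Frame correspondent (Sahlqvist): ∀x ∀y ∀z (Rxy ∧ Rxz → y = z) — i.e. partial functionality.
F1: fails — u sees both v and w.
F2: fails — u sees both v and w.
F3: fails — w0 sees both w0 and w1.
F4: satisfies the condition.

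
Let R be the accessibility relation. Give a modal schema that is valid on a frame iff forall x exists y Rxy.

The condition is seriality. The D schema □q → ◇q defines it.

□q → ◇q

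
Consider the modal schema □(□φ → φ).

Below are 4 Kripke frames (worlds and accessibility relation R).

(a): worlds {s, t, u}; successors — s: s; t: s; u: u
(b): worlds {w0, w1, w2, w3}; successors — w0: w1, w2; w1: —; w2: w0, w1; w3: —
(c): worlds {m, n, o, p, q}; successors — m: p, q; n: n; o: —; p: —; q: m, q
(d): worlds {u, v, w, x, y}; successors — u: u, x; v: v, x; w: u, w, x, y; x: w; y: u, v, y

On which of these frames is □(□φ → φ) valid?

(a)

Frame correspondent (Sahlqvist): ∀x ∀y (Rxy → Ryy) — i.e. shift-reflexivity.
(a): holds.
(b): fails — Rw0w1 but not Rw1w1.
(c): fails — Rqm but not Rmm.
(d): fails — Rwx but not Rxx.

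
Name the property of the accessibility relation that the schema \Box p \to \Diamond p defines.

Suppose □p→◇p is valid. At any x set V(p)=W. Then □p at x, so ◇p at x, so x has a successor.

Seriality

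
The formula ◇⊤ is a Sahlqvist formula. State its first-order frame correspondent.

This is a form of the D axiom.
Its frame correspondent is seriality — ∀x ∃y Rxy.

Seriality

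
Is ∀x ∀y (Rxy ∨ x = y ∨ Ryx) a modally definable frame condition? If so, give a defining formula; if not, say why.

No

If a class were modally definable it would be closed under disjoint unions (Goldblatt–Thomason).
Take 3 disjoint single-world reflexive frames: each is trivially connected, but their disjoint union has 3 worlds with no edge between distinct components, so it is not connected.
So the class is not modally definable.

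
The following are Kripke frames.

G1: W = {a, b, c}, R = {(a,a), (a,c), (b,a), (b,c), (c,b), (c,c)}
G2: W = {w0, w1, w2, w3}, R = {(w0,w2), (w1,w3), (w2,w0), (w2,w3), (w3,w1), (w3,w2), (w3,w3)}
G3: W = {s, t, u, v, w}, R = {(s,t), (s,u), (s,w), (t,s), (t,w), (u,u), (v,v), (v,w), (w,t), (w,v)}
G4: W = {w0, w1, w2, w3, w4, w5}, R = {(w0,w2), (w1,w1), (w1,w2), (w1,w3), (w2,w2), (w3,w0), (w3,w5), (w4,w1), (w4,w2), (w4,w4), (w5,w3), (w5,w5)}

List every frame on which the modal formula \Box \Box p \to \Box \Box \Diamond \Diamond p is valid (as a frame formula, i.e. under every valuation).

Frame correspondent (Sahlqvist): \forall x \forall z (x R^2 z \to \exists w (x R^2 w \wedge z R^2 w)) — i.e. a generalized confluence (Geach) condition.
G1: satisfies the condition.
G2: satisfies the condition.
G3: satisfies the condition.
G4: fails — w5R²w0 but no w with w5R²w and w0R²w.
Valid on: G1, G2, G3.

G1, G2, G3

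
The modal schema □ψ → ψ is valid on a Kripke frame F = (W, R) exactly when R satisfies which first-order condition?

Reflexivity

Suppose □ψ→ψ is valid. At any x set V(ψ)={w : Rxw}. Then □ψ holds at x, so ψ holds at x, i.e. Rxx.
Conversely, on a frame with reflexivity the schema holds at every world under every valuation.
So the correspondent is reflexivity.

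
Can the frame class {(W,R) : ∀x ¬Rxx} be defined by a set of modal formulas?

Any modally definable frame class is closed under surjective bounded morphisms.
The 5-cycle (worlds 0,1,2,3,4 with 0→1→2→3→4→0) is irreflexive, and the map sending every world to a single reflexive point • is a surjective bounded morphism (forth: every edge maps to (•,•); back: every world has a successor). So any modal formula valid on the 5-cycle is also valid on the reflexive point, which is not irreflexive.
Hence irreflexivity is not modally definable.

No — not modally definable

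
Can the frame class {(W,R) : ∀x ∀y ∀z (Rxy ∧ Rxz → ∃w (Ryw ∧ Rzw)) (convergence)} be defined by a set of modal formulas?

This is a Sahlqvist condition; the .2 axiom ◇□p → □◇p defines it.
Suppose ◇□p→□◇p is valid. Take Rxy, Rxz and set V(p)={w : Ryw}. Then □p at y so ◇□p at x, so □◇p at x, so ◇p at z, giving w with Rzw and Ryw.

Yes — defined by ◇□p → □◇p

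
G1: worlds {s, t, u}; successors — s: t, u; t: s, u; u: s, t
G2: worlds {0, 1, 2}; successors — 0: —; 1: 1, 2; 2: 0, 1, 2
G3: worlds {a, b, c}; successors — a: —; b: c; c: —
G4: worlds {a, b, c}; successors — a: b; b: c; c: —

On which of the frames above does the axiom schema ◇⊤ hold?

The schema corresponds to seriality: ∀x ∃y Rxy.
G1: ✓.
G2: fails — world 0 has no successor.
G3: fails — world a has no successor.
G4: fails — world c has no successor.

G1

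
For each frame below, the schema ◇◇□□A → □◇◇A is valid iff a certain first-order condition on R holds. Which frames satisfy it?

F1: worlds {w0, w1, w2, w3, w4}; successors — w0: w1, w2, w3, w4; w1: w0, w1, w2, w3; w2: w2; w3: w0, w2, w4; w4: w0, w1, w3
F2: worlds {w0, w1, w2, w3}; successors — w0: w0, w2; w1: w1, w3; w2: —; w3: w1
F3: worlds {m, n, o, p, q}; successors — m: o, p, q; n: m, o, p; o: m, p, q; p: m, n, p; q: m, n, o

The schema corresponds to a generalized confluence (Geach) condition: ∀x ∀y ∀z ((xR²y ∧ xRz) → ∃w (yR²w ∧ zR²w)).
F1: satisfies the condition.
F2: fails — w0R²w0, w0Rw2 but no w with w0R²w and w2R²w.
F3: satisfies the condition.
Valid on: F1, F3.

F1, F3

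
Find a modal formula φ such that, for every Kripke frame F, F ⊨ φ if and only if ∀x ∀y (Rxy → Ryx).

This is symmetry; the standard corresponding axiom is B: q → □◇q.
Suppose q→□◇q is valid. Take Rxy and set V(q)={x}. Then q at x, so □◇q at x, so ◇q at y, so some z with Ryz has q; z=x, i.e. Ryx.

q → □◇q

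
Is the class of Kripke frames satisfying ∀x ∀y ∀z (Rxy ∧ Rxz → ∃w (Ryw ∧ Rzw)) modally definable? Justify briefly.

This is a Sahlqvist condition; the .2 axiom ◇□r → □◇r defines it.
Suppose ◇□r→□◇r is valid. Take Rxy, Rxz and set V(r)={w : Ryw}. Then □r at y so ◇□r at x, so □◇r at x, so ◇r at z, giving w with Rzw and Ryw.

Yes, by ◇□r → □◇r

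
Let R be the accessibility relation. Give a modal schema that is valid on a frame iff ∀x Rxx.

□ψ → ψ

The condition is reflexivity. The T schema □ψ → ψ defines it.
Suppose □ψ→ψ is valid. At any x set V(ψ)={w : Rxw}. Then □ψ holds at x, so ψ holds at x, i.e. Rxx.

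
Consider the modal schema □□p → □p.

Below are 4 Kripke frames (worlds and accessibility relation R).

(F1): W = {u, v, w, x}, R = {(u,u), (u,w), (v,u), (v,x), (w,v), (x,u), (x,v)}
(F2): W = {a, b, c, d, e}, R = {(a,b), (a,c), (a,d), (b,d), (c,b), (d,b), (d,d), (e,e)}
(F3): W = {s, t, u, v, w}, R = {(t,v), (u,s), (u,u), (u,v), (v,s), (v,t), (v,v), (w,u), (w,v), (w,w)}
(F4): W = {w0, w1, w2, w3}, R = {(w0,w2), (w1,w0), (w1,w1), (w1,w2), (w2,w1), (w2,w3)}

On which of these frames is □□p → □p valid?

This is the axiom for density; its first-order frame correspondent is ∀x ∀y (Rxy → ∃z (Rxz ∧ Rzy)).
(F1): fails — Rvx but no z with Rvz and Rzx.
(F2): fails — Rcb but no z with Rcz and Rzb.
(F3): holds.
(F4): fails — Rw0w2 but no z with Rw0z and Rzw2.

(F3)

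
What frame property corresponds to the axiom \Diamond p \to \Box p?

This is the CD axiom.
Its frame correspondent is partial functionality — \forall x \forall y \forall z (Rxy \wedge Rxz \to y = z).

partial functionality: \forall x \forall y \forall z (Rxy \wedge Rxz \to y = z)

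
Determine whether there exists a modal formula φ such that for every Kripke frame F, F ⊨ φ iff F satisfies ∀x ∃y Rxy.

This is a Sahlqvist condition; the D axiom □q → ◇q defines it.
Suppose □q→◇q is valid. At any x set V(q)=W. Then □q at x, so ◇q at x, so x has a successor.

Yes, by □q → ◇q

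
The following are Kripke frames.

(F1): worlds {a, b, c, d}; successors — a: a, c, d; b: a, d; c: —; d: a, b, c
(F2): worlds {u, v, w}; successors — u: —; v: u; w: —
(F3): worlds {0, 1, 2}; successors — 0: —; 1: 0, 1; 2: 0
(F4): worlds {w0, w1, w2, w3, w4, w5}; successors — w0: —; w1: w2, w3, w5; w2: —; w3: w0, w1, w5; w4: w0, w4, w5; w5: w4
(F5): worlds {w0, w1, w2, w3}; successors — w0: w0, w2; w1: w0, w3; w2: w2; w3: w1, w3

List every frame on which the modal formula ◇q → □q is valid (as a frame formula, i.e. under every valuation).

(F2)

This is the axiom for partial functionality; its first-order frame correspondent is ∀x ∀y ∀z (Rxy ∧ Rxz → y = z).
(F1): fails — a sees both a and c.
(F2): condition met.
(F3): fails — 1 sees both 0 and 1.
(F4): fails — w1 sees both w2 and w3.
(F5): fails — w0 sees both w0 and w2.
Valid on: (F2).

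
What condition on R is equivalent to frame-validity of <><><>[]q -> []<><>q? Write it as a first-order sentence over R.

This is a Sahlqvist (Geach-type) schema ◇^3□^1q → □^1◇^2q.
Minimal-valuation argument: fix x; take any y with xR^3y and any z with xR^1z. Set V(q) to the set of worlds R-reachable from y in exactly 1 step. Then □^1q holds at y, so the antecedent holds at x; validity forces ◇^2q at z, giving a w with zR^2w and yR^1w.
First-order correspondent: forall x forall y forall z ((x R^3 y & xRz) -> exists w (yRw & z R^2 w)).

forall x forall y forall z ((x R^3 y & xRz) -> exists w (yRw & z R^2 w))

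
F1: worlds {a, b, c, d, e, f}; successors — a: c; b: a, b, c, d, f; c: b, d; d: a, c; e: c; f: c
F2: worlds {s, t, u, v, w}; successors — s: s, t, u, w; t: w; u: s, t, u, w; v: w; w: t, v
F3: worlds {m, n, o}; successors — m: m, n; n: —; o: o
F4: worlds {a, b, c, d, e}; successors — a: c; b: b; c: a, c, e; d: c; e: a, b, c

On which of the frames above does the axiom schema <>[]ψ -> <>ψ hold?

Frame correspondent (Sahlqvist): forall x forall y (xRy -> exists w (yRw & xRw)) — i.e. a generalized confluence (Geach) condition.
F1: fails — aRc but no w with cRw and aRw.
F2: fails — tRw but no w* with wRw* and tRw*.
F3: fails — mRn but no w with nRw and mRw.
F4: holds.

F4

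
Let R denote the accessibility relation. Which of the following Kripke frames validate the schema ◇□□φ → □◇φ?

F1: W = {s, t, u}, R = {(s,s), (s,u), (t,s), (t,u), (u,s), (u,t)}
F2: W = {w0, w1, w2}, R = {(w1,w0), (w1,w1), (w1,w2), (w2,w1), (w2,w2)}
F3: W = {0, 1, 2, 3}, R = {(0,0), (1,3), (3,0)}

The schema corresponds to a generalized confluence (Geach) condition: ∀x ∀y ∀z ((xRy ∧ xRz) → ∃w (yR²w ∧ zRw)).
F1: condition met.
F2: fails — w1Rw0, w1Rw0 but no w with w0R²w and w0Rw.
F3: condition met.
Valid on: F1, F3.

F1, F3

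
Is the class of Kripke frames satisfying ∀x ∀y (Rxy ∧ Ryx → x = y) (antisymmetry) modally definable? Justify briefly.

No

Modal frame validity is preserved under surjective bounded morphisms.
The 6-cycle (worlds s,t,u,v,w,x with s→t→u→v→w→x→s) is antisymmetric. Sending even-indexed worlds to • and odd-indexed worlds to ∘ is a surjective bounded morphism onto the two-world frame with •↔∘, which is not antisymmetric.
Hence antisymmetry is not modally definable.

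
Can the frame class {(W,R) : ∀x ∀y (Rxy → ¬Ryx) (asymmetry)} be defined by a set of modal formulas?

Modal frame validity is preserved under surjective bounded morphisms.
The 3-cycle (worlds 0,1,2 with 0→1→2→0) is asymmetric. Mapping every world to a single reflexive point • is a surjective bounded morphism, and the reflexive point is not asymmetric (R•• but asymmetry requires ¬R••).
Hence asymmetry is not modally definable.

Not modally definable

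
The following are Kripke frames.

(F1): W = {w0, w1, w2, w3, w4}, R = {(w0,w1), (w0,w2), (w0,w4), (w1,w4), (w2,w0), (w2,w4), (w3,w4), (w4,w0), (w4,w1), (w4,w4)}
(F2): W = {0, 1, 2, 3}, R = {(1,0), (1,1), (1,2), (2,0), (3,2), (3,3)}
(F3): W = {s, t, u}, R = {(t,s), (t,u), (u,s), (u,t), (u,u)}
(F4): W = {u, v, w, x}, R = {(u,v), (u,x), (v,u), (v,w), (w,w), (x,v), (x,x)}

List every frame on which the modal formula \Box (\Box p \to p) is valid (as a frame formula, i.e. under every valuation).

This is the axiom for shift-reflexivity; its first-order frame correspondent is \forall x \forall y (Rxy \to Ryy).
(F1): fails — Rw4w1 but not Rw1w1.
(F2): fails — R10 but not R00.
(F3): fails — Rut but not Rtt.
(F4): fails — Ruv but not Rvv.
Valid on no frame.

none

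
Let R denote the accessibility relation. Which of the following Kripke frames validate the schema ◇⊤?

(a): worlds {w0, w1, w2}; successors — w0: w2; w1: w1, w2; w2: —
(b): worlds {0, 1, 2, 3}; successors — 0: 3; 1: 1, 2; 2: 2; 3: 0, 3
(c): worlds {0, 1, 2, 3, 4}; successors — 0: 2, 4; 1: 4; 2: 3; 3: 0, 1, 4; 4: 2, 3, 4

The schema corresponds to seriality: ∀x ∃y Rxy.
(a): fails — world w2 has no successor.
(b): satisfies the condition.
(c): satisfies the condition.
Valid on: (b), (c).

(b), (c)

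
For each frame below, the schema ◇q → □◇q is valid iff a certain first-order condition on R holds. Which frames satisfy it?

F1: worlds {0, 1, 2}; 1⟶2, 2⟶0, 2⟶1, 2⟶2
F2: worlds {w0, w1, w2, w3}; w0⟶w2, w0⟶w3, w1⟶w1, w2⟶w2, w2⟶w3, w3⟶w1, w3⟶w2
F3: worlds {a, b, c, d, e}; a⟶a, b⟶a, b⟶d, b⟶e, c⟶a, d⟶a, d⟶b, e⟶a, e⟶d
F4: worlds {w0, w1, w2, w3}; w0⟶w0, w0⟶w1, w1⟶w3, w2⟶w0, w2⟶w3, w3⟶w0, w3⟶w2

none

The schema corresponds to the Euclidean property: ∀x ∀y ∀z (Rxy ∧ Rxz → Ryz).
F1: fails — R20 and R22 but not R02.
F2: fails — Rw0w3 and Rw0w3 but not Rw3w3.
F3: fails — Rba and Rbe but not Rae.
F4: fails — Rw0w1 and Rw0w1 but not Rw1w1.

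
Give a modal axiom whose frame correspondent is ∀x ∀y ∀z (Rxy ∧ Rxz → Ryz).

◇s → □◇s

The condition is the Euclidean property. The 5 schema ◇s → □◇s defines it.
Suppose ◇s→□◇s is valid. Take Rxy, Rxz and set V(s)={y}. Then ◇s at x, so □◇s at x, so ◇s at z, so some w with Rzw has s; w=y, i.e. Rzy. By symmetry of the argument, Ryz.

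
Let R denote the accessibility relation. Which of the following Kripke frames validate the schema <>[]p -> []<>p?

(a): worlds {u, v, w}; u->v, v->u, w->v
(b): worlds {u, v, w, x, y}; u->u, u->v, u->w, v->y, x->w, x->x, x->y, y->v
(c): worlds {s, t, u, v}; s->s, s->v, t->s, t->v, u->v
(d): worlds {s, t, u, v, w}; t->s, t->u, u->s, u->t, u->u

(a)

The schema corresponds to convergence: forall x forall y forall z (Rxy & Rxz -> exists w (Ryw & Rzw)).
(a): condition met.
(b): fails — Ruv and Ruw but v and w have no common successor.
(c): fails — Rsv and Rsv but v and v have no common successor.
(d): fails — Rts and Rts but s and s have no common successor.
Valid on: (a).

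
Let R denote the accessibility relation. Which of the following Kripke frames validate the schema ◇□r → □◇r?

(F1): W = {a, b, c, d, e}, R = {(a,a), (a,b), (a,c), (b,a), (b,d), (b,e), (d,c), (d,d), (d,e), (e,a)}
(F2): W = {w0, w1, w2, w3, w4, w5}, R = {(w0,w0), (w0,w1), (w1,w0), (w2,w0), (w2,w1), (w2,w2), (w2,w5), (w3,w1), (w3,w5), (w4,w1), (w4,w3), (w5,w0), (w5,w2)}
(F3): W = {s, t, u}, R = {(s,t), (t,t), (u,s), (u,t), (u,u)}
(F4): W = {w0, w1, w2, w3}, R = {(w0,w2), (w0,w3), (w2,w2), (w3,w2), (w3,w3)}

Frame correspondent (Sahlqvist): ∀x ∀y ∀z (Rxy ∧ Rxz → ∃w (Ryw ∧ Rzw)) — i.e. convergence.
(F1): fails — Rab and Rac but b and c have no common successor.
(F2): fails — Rw4w1 and Rw4w3 but w1 and w3 have no common successor.
(F3): holds.
(F4): holds.
Valid on: (F3), (F4).

(F3), (F4)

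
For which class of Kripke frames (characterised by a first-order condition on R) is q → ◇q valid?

Replacing q by ¬q and contraposing gives the equivalent schema □q → q.
Suppose □q→q is valid. At any x set V(q)={w : Rxw}. Then □q holds at x, so q holds at x, i.e. Rxx.

reflexivity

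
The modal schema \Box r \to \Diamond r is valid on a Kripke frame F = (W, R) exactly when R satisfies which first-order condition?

This schema is the D axiom.
It corresponds to seriality: \forall x \exists y Rxy.

seriality: \forall x \exists y Rxy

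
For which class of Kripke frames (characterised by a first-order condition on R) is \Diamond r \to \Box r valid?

Suppose ◇r→□r is valid. Take Rxy, Rxz and set V(r)={y}. Then ◇r at x, so □r at x, so r at z, i.e. z=y.

Partial functionality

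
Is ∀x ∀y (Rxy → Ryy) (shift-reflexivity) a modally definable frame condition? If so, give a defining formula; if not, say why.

The condition is shift-reflexivity. A defining modal formula is □(□r → r).
Suppose □(□r→r) is valid. Take Rxy and set V(r)={w : Ryw}. Then at y, □r holds; since □(□r→r) at x, □r→r at y, so r at y, i.e. Ryy.

Definable; □(□r → r) defines it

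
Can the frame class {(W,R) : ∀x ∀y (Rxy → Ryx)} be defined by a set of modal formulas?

Yes: it is symmetry, defined by the B schema p → □◇p.
Suppose p→□◇p is valid. Take Rxy and set V(p)={x}. Then p at x, so □◇p at x, so ◇p at y, so some z with Ryz has p; z=x, i.e. Ryx.

Definable; p → □◇p defines it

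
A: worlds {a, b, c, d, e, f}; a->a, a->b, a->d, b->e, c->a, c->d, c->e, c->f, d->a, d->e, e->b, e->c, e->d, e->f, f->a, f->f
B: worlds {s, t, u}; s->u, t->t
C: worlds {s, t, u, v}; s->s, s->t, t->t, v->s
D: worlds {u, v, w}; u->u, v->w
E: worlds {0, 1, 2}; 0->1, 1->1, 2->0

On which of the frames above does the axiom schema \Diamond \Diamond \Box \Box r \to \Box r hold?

This is the axiom for a generalized confluence (Geach) condition; its first-order frame correspondent is \forall x \forall y \forall z ((x R^2 y \wedge xRz) \to \exists w (y R^2 w \wedge z = w)).
A: fails — aR²b, aRa but no w with bR²w and a=w.
B: ✓.
C: fails — sR²t, sRs but no w with tR²w and s=w.
D: ✓.
E: fails — 2R²1, 2R0 but no w with 1R²w and 0=w.

B, D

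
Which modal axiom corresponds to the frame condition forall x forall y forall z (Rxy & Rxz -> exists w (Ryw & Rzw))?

◇□p → □◇p

The condition is convergence. The .2 schema ◇□p → □◇p defines it.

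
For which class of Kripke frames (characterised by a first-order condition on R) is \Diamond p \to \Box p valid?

Suppose ◇p→□p is valid. Take Rxy, Rxz and set V(p)={y}. Then ◇p at x, so □p at x, so p at z, i.e. z=y.

partial functionality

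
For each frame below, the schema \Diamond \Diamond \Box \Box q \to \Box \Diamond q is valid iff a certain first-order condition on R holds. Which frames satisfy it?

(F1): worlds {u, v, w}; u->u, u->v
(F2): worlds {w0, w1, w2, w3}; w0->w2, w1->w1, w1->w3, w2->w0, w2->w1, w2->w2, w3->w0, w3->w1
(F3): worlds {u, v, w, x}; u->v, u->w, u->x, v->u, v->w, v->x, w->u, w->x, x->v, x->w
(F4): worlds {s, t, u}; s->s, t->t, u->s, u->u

(F3), (F4)

This is the axiom for a generalized confluence (Geach) condition; its first-order frame correspondent is \forall x \forall y \forall z ((x R^2 y \wedge xRz) \to \exists w (y R^2 w \wedge zRw)).
(F1): fails — uR²u, uRv but no t with uR²t and vRt.
(F2): fails — w2R²w1, w2Rw0 but no w with w1R²w and w0Rw.
(F3): satisfies the condition.
(F4): satisfies the condition.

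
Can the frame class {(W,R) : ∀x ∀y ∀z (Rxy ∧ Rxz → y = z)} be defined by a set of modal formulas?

Yes: it is partial functionality, defined by the CD schema ◇r → □r.
Suppose ◇r→□r is valid. Take Rxy, Rxz and set V(r)={y}. Then ◇r at x, so □r at x, so r at z, i.e. z=y.

Yes, by ◇r → □r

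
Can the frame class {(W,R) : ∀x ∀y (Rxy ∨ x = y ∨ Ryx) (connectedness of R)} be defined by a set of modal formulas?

Any modally definable frame class is closed under disjoint unions.
Take 2 disjoint single-world reflexive frames: each is trivially connected, but their disjoint union has 2 worlds with no edge between distinct components, so it is not connected.
So the class is not modally definable.

Not definable by any modal formula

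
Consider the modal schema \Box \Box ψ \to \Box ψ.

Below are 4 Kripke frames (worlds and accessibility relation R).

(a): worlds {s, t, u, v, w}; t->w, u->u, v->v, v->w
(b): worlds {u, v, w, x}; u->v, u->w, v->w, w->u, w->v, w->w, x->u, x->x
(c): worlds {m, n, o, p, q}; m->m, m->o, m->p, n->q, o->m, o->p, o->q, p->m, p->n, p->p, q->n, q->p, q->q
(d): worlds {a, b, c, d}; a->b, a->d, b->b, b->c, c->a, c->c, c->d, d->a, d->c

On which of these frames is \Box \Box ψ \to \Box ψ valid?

Frame correspondent (Sahlqvist): \forall x \forall y (Rxy \to \exists z (Rxz \wedge Rzy)) — i.e. density.
(a): fails — Rtw but no z with Rtz and Rzw.
(b): holds.
(c): holds.
(d): fails — Rad but no z with Raz and Rzd.
Valid on: (b), (c).

(b), (c)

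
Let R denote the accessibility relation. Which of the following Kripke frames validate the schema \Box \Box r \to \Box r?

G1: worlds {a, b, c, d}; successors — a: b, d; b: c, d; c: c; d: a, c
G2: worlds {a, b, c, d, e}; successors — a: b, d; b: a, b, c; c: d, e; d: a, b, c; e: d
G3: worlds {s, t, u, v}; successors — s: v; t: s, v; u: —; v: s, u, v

The schema corresponds to density: \forall x \forall y (Rxy \to \exists z (Rxz \wedge Rzy)).
G1: fails — Rab but no z with Raz and Rzb.
G2: fails — Red but no z with Rez and Rzd.
G3: ✓.
Valid on: G3.

G3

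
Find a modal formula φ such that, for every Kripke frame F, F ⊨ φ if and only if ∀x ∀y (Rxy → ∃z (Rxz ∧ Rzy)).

□□p → □p

This is density; the standard corresponding axiom is C4: □□p → □p.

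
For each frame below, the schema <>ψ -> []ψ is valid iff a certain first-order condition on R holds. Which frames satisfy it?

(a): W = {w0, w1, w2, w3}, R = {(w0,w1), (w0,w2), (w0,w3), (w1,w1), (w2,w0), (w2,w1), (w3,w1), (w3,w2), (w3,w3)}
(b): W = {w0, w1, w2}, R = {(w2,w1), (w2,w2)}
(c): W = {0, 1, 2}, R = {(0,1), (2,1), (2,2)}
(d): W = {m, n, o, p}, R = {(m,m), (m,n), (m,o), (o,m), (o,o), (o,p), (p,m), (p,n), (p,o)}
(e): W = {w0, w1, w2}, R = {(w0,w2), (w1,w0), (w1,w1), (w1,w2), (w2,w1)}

none

This is the axiom for partial functionality; its first-order frame correspondent is forall x forall y forall z (Rxy & Rxz -> y = z).
(a): fails — w0 sees both w1 and w2.
(b): fails — w2 sees both w1 and w2.
(c): fails — 2 sees both 1 and 2.
(d): fails — m sees both m and n.
(e): fails — w1 sees both w0 and w1.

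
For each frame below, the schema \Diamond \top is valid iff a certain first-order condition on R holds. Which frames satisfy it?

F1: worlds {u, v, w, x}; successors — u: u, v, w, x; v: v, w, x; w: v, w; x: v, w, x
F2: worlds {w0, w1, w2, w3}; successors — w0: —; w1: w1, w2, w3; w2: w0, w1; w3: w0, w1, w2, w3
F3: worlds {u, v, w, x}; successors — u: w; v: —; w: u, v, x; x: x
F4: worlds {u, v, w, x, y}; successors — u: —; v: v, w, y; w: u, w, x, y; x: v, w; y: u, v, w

The schema corresponds to seriality: \forall x \exists y Rxy.
F1: holds.
F2: fails — world w0 has no successor.
F3: fails — world v has no successor.
F4: fails — world u has no successor.

F1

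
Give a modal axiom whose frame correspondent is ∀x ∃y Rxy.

□q → ◇q

This is seriality; the standard corresponding axiom is D: □q → ◇q.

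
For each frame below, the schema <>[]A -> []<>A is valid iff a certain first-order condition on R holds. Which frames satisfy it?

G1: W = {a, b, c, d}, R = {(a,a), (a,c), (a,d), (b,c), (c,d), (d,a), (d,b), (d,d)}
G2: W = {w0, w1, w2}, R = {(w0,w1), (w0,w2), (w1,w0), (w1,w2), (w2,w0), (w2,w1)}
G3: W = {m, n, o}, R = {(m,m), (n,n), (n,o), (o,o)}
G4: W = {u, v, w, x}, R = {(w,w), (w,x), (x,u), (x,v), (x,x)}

G2, G3

Frame correspondent (Sahlqvist): forall x forall y forall z (Rxy & Rxz -> exists w (Ryw & Rzw)) — i.e. convergence.
G1: fails — Rdd and Rdb but d and b have no common successor.
G2: holds.
G3: holds.
G4: fails — Rxu and Rxu but u and u have no common successor.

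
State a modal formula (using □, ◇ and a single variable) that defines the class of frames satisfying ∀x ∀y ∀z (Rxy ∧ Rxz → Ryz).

◇p → □◇p

This is the Euclidean property; the standard corresponding axiom is 5: ◇p → □◇p.
Suppose ◇p→□◇p is valid. Take Rxy, Rxz and set V(p)={y}. Then ◇p at x, so □◇p at x, so ◇p at z, so some w with Rzw has p; w=y, i.e. Rzy. By symmetry of the argument, Ryz.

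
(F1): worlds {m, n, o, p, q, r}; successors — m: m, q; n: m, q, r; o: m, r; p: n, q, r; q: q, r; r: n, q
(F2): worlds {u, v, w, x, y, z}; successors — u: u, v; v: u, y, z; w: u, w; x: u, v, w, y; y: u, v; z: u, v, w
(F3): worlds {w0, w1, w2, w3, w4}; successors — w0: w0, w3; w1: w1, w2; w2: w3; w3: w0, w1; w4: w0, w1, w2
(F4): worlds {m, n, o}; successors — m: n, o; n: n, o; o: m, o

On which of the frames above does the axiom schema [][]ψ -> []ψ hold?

The schema corresponds to density: forall x forall y (Rxy -> exists z (Rxz & Rzy)).
(F1): fails — Ror but no z with Roz and Rzr.
(F2): fails — Rvz but no t with Rvt and Rtz.
(F3): fails — Rw2w3 but no z with Rw2z and Rzw3.
(F4): condition met.
Valid on: (F4).

(F4)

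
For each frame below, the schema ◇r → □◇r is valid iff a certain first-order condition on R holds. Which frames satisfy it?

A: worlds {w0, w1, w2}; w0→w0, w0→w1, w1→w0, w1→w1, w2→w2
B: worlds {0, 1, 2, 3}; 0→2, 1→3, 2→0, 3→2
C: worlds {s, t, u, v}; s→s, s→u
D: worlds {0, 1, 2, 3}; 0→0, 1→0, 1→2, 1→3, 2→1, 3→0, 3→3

A

Frame correspondent (Sahlqvist): ∀x ∀y ∀z (Rxy ∧ Rxz → Ryz) — i.e. the Euclidean property.
A: holds.
B: fails — R02 and R02 but not R22.
C: fails — Rsu and Rsu but not Ruu.
D: fails — R10 and R12 but not R02.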